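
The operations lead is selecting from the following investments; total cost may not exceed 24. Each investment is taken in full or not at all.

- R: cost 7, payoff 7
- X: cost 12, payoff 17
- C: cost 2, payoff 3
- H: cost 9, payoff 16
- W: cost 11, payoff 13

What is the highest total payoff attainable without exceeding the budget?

C + H + W: cost 2 + 9 + 11 = 22 ≤ 24, payoff 3 + 16 + 13 = 32.
X + C + H: cost 12 + 2 + 9 = 23 ≤ 24, payoff 17 + 3 + 16 = 36.
X + H: cost 12 + 9 = 21 ≤ 24, payoff 17 + 16 = 33.
Best is X, C, and H with total payoff 36.

36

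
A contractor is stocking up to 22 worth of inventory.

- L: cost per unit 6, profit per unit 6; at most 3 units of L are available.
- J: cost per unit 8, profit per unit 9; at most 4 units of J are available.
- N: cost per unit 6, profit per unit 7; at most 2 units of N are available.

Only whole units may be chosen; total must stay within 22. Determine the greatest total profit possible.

25

This is a bounded integer knapsack.
N has the best ratio (7/6); taking only N gives at most 2×7 = 14 (stopped by the supply cap of 2).
Mixing does better — 2×J and 1×N: cost 22 ≤ 22, profit 2·9 + 1·7 = 25.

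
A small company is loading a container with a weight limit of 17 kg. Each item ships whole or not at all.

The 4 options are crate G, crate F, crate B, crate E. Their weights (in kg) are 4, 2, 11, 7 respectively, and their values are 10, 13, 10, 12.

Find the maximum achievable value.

35

Allowing fractional choices, the relaxed optimum would be about 38.6, but items are indivisible.
crate G + crate F + crate B: weight 4 + 2 + 11 = 17 ≤ 17, value 10 + 13 + 10 = 33.
crate G + crate F + crate E: weight 4 + 2 + 7 = 13 ≤ 17, value 10 + 13 + 12 = 35.
Best is crate G, crate F, and crate E with total value 35.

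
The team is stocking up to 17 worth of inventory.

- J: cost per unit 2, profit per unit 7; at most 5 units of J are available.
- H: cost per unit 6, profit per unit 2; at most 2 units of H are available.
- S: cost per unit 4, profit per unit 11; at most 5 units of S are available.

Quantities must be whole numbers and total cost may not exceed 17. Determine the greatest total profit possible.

This is a bounded integer knapsack.
J has the best ratio (7/2); taking only J gives at most 5×7 = 35 (stopped by the supply cap of 5).
Mixing does better — 4×J and 2×S: cost 16 ≤ 17, profit 4·7 + 2·11 = 50.

50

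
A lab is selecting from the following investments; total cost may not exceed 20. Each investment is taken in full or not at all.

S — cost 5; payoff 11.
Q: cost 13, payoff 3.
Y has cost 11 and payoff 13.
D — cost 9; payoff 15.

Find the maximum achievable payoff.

28

This is a 0-1 knapsack instance.
Allowing fractional choices, the relaxed optimum would be about 33.1, but investments are indivisible.
S + Y: cost 5 + 11 = 16 ≤ 20, payoff 11 + 13 = 24.
S + D: cost 5 + 9 = 14 ≤ 20, payoff 11 + 15 = 26.
Y + D: cost 11 + 9 = 20 ≤ 20, payoff 13 + 15 = 28.
Best is Y and D with total payoff 28.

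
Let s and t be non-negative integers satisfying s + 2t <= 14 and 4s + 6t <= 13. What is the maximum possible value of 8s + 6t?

The continuous relaxation peaks at (3.25, 0) with value 26.00; rounding to a feasible lattice point costs some objective.
(s,t)=(3,0): 1·3+2·0=3≤14, 4·3+6·0=12≤13, objective 24.
(s,t)=(2,0): 1·2+2·0=2≤14, 4·2+6·0=8≤13, objective 16.
The best lattice point is (3,0), giving 24.

24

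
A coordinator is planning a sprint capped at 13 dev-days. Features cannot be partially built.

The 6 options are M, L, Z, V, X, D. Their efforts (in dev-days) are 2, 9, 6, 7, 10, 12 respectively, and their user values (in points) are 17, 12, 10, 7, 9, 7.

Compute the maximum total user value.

29

Take M and L: effort 2 + 9 = 11 ≤ 13, user value 17 + 12 = 29.
No other feasible combination does better.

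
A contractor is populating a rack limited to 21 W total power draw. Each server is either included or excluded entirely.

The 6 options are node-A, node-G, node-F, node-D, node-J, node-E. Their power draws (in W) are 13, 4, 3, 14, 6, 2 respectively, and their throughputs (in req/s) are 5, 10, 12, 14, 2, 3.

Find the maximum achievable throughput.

36

Allowing fractional choices, the relaxed optimum would be about 37.0, but servers are indivisible.
node-F + node-D + node-E: power draw 3 + 14 + 2 = 19 ≤ 21, throughput 12 + 14 + 3 = 29.
node-G + node-F + node-D: power draw 4 + 3 + 14 = 21 ≤ 21, throughput 10 + 12 + 14 = 36.
Best is node-G, node-F, and node-D with total throughput 36.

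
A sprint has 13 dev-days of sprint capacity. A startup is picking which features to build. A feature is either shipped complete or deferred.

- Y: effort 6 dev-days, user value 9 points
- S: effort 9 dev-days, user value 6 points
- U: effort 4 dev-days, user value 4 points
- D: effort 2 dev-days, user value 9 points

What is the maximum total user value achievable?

Take Y, U, and D: effort 6 + 4 + 2 = 12 ≤ 13, user value 9 + 4 + 9 = 22.
No other feasible combination does better.

22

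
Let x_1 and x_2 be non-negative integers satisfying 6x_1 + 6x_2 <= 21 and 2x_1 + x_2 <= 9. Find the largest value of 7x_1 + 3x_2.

(x_1,x_2)=(3,0) is feasible, giving 21.
(x_1,x_2)=(2,1) is feasible, giving 17.
(x_1,x_2)=(2,0) is feasible, giving 14.
No feasible integer point exceeds 21.

21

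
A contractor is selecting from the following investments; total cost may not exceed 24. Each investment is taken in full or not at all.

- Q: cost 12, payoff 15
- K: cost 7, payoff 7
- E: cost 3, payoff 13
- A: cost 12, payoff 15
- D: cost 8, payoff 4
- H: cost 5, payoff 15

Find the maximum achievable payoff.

43

Treat it as a binary knapsack problem.
Take Q, E, and H: cost 12 + 3 + 5 = 20 ≤ 24, payoff 15 + 13 + 15 = 43.
No feasible combination exceeds this.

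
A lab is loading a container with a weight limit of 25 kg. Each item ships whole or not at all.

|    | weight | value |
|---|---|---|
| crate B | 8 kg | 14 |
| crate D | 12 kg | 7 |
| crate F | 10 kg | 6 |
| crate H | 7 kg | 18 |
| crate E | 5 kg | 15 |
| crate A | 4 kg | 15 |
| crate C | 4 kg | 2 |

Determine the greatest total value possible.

62

Treat it as a binary knapsack problem.
Take crate B, crate H, crate E, and crate A: weight 8 + 7 + 5 + 4 = 24 ≤ 25, value 14 + 18 + 15 + 15 = 62.
No other feasible combination does better.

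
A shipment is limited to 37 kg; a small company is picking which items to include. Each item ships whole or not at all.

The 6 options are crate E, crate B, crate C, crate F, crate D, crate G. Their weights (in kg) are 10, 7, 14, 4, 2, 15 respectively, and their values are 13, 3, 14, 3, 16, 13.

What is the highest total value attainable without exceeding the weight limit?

49

This is an integer program with binary decision variables.
Take crate E, crate B, crate C, crate F, and crate D: weight 10 + 7 + 14 + 4 + 2 = 37 ≤ 37, value 13 + 3 + 14 + 3 + 16 = 49.
No other feasible combination does better.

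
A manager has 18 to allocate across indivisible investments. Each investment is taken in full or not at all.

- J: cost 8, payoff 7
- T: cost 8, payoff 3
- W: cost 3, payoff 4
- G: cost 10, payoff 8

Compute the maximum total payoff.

J + G: cost 8 + 10 = 18 ≤ 18, payoff 7 + 8 = 15.
W + G: cost 3 + 10 = 13 ≤ 18, payoff 4 + 8 = 12.
Best is J and G with total payoff 15.

15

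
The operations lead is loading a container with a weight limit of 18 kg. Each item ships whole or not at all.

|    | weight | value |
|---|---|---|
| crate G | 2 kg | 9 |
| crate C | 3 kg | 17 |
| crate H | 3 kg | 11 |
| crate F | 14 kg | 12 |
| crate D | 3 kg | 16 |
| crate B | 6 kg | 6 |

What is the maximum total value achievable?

59

Allowing fractional choices, the relaxed optimum would be about 59.9, but items are indivisible.
crate G + crate C + crate H + crate D: weight 2 + 3 + 3 + 3 = 11 ≤ 18, value 9 + 17 + 11 + 16 = 53.
crate C + crate H + crate D + crate B: weight 3 + 3 + 3 + 6 = 15 ≤ 18, value 17 + 11 + 16 + 6 = 50.
crate G + crate C + crate H + crate D + crate B: weight 2 + 3 + 3 + 3 + 6 = 17 ≤ 18, value 9 + 17 + 11 + 16 + 6 = 59.
Best is crate G, crate C, crate H, crate D, and crate B with total value 59.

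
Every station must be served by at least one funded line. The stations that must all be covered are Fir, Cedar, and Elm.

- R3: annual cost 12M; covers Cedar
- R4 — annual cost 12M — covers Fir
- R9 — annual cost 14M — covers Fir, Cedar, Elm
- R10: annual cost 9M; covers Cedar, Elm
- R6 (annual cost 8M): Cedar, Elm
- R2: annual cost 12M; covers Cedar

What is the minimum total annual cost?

The greedy cost-per-new-station heuristic would pick R6 and R4 for 20, but a cheaper cover exists.
R9 alone covers Fir, Cedar, Elm — every station.
Total annual cost: 14.
No cover costs less than 14.

14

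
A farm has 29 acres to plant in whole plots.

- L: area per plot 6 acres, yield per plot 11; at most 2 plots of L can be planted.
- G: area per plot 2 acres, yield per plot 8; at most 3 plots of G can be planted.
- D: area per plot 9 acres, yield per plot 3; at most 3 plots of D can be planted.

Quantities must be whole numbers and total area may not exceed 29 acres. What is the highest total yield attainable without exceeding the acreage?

G has the best ratio (8/2); taking only G gives at most 3×8 = 24 (stopped by the supply cap of 3).
Mixing does better — 2×L, 3×G, and 1×D: area 27 ≤ 29, yield 2·11 + 3·8 + 1·3 = 49.

49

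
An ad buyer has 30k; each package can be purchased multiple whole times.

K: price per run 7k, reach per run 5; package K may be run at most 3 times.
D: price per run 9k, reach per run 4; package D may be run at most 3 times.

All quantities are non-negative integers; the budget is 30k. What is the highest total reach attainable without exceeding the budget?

19

K has the best ratio (5/7); taking only K gives at most 3×5 = 15 (stopped by the supply cap of 3).
Mixing does better — 3×K and 1×D: price 30 ≤ 30, reach 3·5 + 1·4 = 19.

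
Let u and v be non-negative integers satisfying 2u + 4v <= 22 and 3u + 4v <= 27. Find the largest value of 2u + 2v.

18

(u,v)=(9,0): 2·9+4·0=18≤22, 3·9+4·0=27≤27, objective 18.
(u,v)=(8,0): 2·8+4·0=16≤22, 3·8+4·0=24≤27, objective 16.
No feasible integer point exceeds 18.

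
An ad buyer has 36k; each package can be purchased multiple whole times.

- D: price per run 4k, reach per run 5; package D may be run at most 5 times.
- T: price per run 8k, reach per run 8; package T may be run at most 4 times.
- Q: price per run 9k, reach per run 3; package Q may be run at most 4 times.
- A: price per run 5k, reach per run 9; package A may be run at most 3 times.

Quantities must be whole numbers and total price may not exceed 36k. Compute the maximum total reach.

5×D and 3×A: price 35 ≤ 36, reach 5·5 + 3·9 = 52.
3×D, 1×T, and 3×A: price 35 ≤ 36, reach 3·5 + 1·8 + 3·9 = 50.
Best is 52.

52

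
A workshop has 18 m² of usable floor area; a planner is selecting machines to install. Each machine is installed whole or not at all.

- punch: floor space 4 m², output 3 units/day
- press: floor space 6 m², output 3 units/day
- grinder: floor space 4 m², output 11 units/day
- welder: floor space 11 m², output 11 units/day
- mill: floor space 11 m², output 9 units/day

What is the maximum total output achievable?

22

This is an integer program with binary decision variables.
Allowing fractional choices, the relaxed optimum would be about 24.5, but machines are indivisible.
grinder + welder: floor space 4 + 11 = 15 ≤ 18, output 11 + 11 = 22.
grinder + mill: floor space 4 + 11 = 15 ≤ 18, output 11 + 9 = 20.
Best is grinder and welder with total output 22.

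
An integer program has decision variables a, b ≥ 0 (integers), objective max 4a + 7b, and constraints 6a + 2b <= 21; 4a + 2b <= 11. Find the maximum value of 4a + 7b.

35

The continuous relaxation peaks at (0, 5.5) with value 38.50; rounding to a feasible lattice point costs some objective.
(a,b)=(0,5): 6·0+2·5=10≤21, 4·0+2·5=10≤11, objective 35.
(a,b)=(0,4): 6·0+2·4=8≤21, 4·0+2·4=8≤11, objective 28.
Maximum is 35 at (a,b)=(0,5).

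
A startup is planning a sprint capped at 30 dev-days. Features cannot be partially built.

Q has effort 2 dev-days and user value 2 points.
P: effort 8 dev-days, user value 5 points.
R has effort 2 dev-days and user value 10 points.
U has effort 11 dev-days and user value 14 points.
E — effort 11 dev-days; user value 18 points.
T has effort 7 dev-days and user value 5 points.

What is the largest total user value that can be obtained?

Take Q, R, U, and E: effort 2 + 2 + 11 + 11 = 26 ≤ 30, user value 2 + 10 + 14 + 18 = 44.
No other feasible combination does better.

44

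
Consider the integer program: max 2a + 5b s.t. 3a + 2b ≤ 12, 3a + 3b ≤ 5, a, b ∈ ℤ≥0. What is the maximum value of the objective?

5

The continuous relaxation peaks at (0, 1.67) with value 8.33; rounding to a feasible lattice point costs some objective.
(a,b)=(0,1): 3·0+2·1=2≤12, 3·0+3·1=3≤5, objective 5.
(a,b)=(1,0): 3·1+2·0=3≤12, 3·1+3·0=3≤5, objective 2.
(a,b)=(0,0): 3·0+2·0=0≤12, 3·0+3·0=0≤5, objective 0.
The best lattice point is (0,1), giving 5.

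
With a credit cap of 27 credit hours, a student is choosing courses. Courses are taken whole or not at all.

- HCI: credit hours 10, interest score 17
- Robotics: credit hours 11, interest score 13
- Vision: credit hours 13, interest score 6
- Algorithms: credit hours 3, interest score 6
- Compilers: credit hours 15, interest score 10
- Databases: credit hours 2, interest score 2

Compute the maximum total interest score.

38

HCI + Robotics + Algorithms: credit hours 10 + 11 + 3 = 24 ≤ 27, interest score 17 + 13 + 6 = 36.
HCI + Robotics + Algorithms + Databases: credit hours 10 + 11 + 3 + 2 = 26 ≤ 27, interest score 17 + 13 + 6 + 2 = 38.
Best is HCI, Robotics, Algorithms, and Databases with total interest score 38.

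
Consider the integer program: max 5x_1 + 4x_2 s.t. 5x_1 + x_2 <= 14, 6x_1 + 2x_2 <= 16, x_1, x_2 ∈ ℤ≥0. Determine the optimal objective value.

(x_1,x_2)=(0,8): 5·0+1·8=8≤14, 6·0+2·8=16≤16, objective 32.
(x_1,x_2)=(0,7): 5·0+1·7=7≤14, 6·0+2·7=14≤16, objective 28.
No feasible integer point exceeds 32.

32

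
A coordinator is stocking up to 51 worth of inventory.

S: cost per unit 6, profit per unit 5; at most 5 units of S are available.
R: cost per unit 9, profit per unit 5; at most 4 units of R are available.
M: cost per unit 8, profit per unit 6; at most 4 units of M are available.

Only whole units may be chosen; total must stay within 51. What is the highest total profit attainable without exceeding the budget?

39

Take 3×S and 4×M: cost 50 ≤ 51, profit 3·5 + 4·6 = 39.
No other integer combination yields more.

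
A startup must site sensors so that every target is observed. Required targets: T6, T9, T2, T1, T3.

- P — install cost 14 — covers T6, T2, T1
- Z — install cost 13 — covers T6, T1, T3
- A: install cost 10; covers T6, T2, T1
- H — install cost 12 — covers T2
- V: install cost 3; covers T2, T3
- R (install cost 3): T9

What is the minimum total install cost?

This is an integer covering problem.
Choose A, V, and R: together they cover T6, T9, T2, T1, T3 — every target.
Total install cost: 10 + 3 + 3 = 16.

16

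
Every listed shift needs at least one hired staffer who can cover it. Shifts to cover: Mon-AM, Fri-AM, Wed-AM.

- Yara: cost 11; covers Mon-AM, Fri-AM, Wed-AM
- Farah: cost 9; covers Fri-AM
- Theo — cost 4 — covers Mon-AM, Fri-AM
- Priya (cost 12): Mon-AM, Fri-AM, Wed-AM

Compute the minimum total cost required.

The greedy cost-per-new-shift heuristic would pick Theo and Yara for 15, but a cheaper cover exists.
Yara alone covers Mon-AM, Fri-AM, Wed-AM — every shift.
Total cost: 11.
No cover costs less than 11.

11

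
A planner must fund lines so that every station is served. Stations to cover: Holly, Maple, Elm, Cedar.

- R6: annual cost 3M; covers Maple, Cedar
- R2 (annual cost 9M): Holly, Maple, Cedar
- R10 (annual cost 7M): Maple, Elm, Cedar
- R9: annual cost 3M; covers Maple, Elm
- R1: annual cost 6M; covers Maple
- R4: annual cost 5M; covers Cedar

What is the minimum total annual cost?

12

This is an integer covering problem.
The greedy cost-per-new-station heuristic would pick R6, R9, and R2 for 15, but a cheaper cover exists.
Choose R2 and R9: together they cover Holly, Maple, Elm, Cedar — every station.
Total annual cost: 9 + 3 = 12.
No cover costs less than 12.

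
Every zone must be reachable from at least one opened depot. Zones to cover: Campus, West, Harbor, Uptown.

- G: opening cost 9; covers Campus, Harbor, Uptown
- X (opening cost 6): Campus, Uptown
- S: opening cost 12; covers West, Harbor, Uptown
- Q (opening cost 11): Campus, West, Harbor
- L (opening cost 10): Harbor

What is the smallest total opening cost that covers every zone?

17

Choose X and Q: together they cover Campus, West, Harbor, Uptown — every zone.
Total opening cost: 6 + 11 = 17.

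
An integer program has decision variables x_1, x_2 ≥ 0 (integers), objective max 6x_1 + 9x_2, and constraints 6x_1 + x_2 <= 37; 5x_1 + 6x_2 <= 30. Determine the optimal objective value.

45

(x_1,x_2)=(0,5) is feasible, giving 45.
(x_1,x_2)=(1,4) is feasible, giving 42.
(x_1,x_2)=(0,4) is feasible, giving 36.
Maximum is 45 at (x_1,x_2)=(0,5).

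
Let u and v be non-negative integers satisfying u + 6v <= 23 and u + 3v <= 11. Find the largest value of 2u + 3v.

(u,v)=(11,0): 1·11+6·0=11≤23, 1·11+3·0=11≤11, objective 22.
(u,v)=(10,0): 1·10+6·0=10≤23, 1·10+3·0=10≤11, objective 20.
No feasible integer point exceeds 22.

22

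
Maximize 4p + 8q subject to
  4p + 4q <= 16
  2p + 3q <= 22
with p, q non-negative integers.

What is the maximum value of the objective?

(p,q)=(0,4) is feasible, giving 32.
(p,q)=(1,3) is feasible, giving 28.
The best lattice point is (0,4), giving 32.

32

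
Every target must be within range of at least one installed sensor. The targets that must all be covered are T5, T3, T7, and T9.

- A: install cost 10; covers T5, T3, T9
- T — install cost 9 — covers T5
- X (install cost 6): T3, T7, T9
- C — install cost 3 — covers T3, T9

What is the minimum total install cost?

15

The greedy cost-per-new-target heuristic would pick C, X, and T for 18, but a cheaper cover exists.
Choose T and X: together they cover T5, T3, T7, T9 — every target.
Total install cost: 9 + 6 = 15.
No cover costs less than 15.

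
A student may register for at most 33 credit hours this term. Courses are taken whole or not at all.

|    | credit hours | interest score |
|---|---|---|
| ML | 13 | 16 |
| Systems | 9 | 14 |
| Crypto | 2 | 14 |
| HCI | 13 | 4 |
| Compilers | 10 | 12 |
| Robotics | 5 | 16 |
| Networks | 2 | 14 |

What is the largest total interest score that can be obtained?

74

Treat it as a binary knapsack problem.
Take ML, Systems, Crypto, Robotics, and Networks: credit hours 13 + 9 + 2 + 5 + 2 = 31 ≤ 33, interest score 16 + 14 + 14 + 16 + 14 = 74.
No other feasible combination does better.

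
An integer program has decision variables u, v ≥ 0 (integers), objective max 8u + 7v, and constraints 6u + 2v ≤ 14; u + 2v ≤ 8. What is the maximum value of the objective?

Relaxing integrality, the LP optimum is 33.40 at (u,v) = (1.2, 3.4), which is not an integer point.
(u,v)=(1,3): 6·1+2·3=12≤14, 1·1+2·3=7≤8, objective 29.
(u,v)=(0,4): 6·0+2·4=8≤14, 1·0+2·4=8≤8, objective 28.
Maximum is 29 at (u,v)=(1,3).

29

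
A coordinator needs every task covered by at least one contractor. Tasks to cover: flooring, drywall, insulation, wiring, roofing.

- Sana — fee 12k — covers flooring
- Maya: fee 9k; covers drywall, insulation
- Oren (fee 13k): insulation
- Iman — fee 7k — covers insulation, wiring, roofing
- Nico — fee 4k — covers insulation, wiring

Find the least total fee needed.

The greedy cost-per-new-task heuristic would pick Nico, Iman, Maya, and Sana for 32, but a cheaper cover exists.
Choose Sana, Maya, and Iman: together they cover flooring, drywall, insulation, wiring, roofing — every task.
Total fee: 12 + 9 + 7 = 28.
No cover costs less than 28.

28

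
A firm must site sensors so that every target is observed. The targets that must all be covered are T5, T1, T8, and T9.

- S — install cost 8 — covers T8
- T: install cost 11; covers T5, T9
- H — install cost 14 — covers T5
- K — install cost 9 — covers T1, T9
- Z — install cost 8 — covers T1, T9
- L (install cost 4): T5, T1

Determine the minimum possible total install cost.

20

This is a weighted set-cover instance.
Choose S, Z, and L: together they cover T5, T1, T8, T9 — every target.
Total install cost: 8 + 8 + 4 = 20.
No cover costs less than 20.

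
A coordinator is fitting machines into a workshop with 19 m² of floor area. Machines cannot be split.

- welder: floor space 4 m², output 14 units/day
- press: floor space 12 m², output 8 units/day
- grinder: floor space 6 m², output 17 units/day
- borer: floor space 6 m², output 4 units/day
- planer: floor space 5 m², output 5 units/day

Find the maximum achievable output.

welder + grinder + planer: floor space 4 + 6 + 5 = 15 ≤ 19, output 14 + 17 + 5 = 36.
welder + grinder + borer: floor space 4 + 6 + 6 = 16 ≤ 19, output 14 + 17 + 4 = 35.
Best is welder, grinder, and planer with total output 36.

36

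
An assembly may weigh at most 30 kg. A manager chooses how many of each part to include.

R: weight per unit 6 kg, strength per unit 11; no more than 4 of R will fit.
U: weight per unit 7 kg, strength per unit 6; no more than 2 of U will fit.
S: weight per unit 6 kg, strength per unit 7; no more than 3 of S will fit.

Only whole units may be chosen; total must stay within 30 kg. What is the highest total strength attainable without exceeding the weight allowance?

R has the best ratio (11/6); taking only R gives at most 4×11 = 44 (stopped by the supply cap of 4).
Mixing does better — 4×R and 1×S: weight 30 ≤ 30, strength 4·11 + 1·7 = 51.

51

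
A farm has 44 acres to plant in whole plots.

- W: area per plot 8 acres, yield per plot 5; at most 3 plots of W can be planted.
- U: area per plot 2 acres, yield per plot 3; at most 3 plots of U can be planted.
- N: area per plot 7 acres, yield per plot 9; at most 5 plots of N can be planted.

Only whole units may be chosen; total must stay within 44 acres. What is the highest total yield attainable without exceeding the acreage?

54

Take 3×U and 5×N: area 41 ≤ 44, yield 3·3 + 5·9 = 54.
U has the best ratio (3/2) and is taken to its limit of 3; remaining capacity is filled optimally with the others.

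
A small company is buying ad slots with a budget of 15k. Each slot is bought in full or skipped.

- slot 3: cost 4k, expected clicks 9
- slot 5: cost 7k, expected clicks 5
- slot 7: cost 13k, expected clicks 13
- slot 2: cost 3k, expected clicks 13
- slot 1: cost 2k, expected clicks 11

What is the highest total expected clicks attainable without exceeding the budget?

33

This is a 0-1 knapsack instance.
Allowing fractional choices, the relaxed optimum would be about 39.0, but ad slots are indivisible.
slot 5 + slot 2 + slot 1: cost 7 + 3 + 2 = 12 ≤ 15, expected clicks 5 + 13 + 11 = 29.
slot 3 + slot 2 + slot 1: cost 4 + 3 + 2 = 9 ≤ 15, expected clicks 9 + 13 + 11 = 33.
Best is slot 3, slot 2, and slot 1 with total expected clicks 33.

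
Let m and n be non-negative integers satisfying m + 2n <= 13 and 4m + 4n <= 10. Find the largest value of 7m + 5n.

Relaxing integrality, the LP optimum is 17.50 at (m,n) = (2.5, 0), which is not an integer point.
(m,n)=(2,0): 1·2+2·0=2≤13, 4·2+4·0=8≤10, objective 14.
(m,n)=(1,1): 1·1+2·1=3≤13, 4·1+4·1=8≤10, objective 12.
(m,n)=(1,0): 1·1+2·0=1≤13, 4·1+4·0=4≤10, objective 7.
Maximum is 14 at (m,n)=(2,0).

14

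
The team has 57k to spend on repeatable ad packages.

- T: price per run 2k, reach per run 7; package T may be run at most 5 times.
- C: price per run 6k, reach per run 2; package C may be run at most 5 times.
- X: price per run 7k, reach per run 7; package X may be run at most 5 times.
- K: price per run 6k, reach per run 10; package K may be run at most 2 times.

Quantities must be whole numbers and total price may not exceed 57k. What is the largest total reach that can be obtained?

T has the best ratio (7/2); taking only T gives at most 5×7 = 35 (stopped by the supply cap of 5).
Mixing does better — 5×T, 5×X, and 2×K: price 57 ≤ 57, reach 5·7 + 5·7 + 2·10 = 90.

90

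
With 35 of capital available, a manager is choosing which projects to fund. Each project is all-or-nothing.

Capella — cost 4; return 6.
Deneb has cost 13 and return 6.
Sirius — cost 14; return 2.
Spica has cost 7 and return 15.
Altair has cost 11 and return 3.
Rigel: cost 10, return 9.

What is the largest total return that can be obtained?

This is an integer program with binary decision variables.
Allowing fractional choices, the relaxed optimum would be about 36.3, but projects are indivisible.
Capella + Sirius + Spica + Rigel: cost 4 + 14 + 7 + 10 = 35 ≤ 35, return 6 + 2 + 15 + 9 = 32.
Capella + Deneb + Spica + Rigel: cost 4 + 13 + 7 + 10 = 34 ≤ 35, return 6 + 6 + 15 + 9 = 36.
Capella + Spica + Altair + Rigel: cost 4 + 7 + 11 + 10 = 32 ≤ 35, return 6 + 15 + 3 + 9 = 33.
Best is Capella, Deneb, Spica, and Rigel with total return 36.

36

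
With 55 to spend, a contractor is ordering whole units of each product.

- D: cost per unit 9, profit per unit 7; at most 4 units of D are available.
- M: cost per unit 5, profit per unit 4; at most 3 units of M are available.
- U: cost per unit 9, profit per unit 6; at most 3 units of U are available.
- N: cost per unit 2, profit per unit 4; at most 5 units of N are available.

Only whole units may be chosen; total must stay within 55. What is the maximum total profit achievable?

N has the best ratio (4/2); taking only N gives at most 5×4 = 20 (stopped by the supply cap of 5).
Mixing does better — 4×D, 1×U, and 5×N: cost 55 ≤ 55, profit 4·7 + 1·6 + 5·4 = 54.

54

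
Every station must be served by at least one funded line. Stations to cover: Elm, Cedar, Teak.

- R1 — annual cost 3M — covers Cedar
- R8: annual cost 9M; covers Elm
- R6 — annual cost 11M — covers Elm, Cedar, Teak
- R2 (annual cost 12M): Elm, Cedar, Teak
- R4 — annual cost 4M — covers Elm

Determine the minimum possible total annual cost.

11

This is a weighted set-cover instance.
R6 alone covers Elm, Cedar, Teak — every station.
Total annual cost: 11.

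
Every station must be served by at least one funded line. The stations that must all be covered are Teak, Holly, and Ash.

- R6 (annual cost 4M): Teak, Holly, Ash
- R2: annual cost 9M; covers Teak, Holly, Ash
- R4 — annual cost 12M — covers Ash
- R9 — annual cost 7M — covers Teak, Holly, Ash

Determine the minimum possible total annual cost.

R6 alone covers Teak, Holly, Ash — every station.
Total annual cost: 4.
No cover costs less than 4.

4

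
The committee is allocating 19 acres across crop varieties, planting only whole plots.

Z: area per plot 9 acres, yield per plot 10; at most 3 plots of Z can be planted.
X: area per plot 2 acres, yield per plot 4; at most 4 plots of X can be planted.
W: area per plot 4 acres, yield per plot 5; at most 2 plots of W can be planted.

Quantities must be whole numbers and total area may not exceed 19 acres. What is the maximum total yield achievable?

This is a bounded integer knapsack.
X has the best ratio (4/2); taking only X gives at most 4×4 = 16 (stopped by the supply cap of 4).
Mixing does better — 1×Z, 3×X, and 1×W: area 19 ≤ 19, yield 1·10 + 3·4 + 1·5 = 27.

27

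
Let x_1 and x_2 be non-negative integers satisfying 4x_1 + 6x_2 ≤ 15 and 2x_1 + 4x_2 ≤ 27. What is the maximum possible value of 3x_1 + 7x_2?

14

The continuous relaxation peaks at (0, 2.5) with value 17.50; rounding to a feasible lattice point costs some objective.
(x_1,x_2)=(0,2): 4·0+6·2=12≤15, 2·0+4·2=8≤27, objective 14.
(x_1,x_2)=(1,1): 4·1+6·1=10≤15, 2·1+4·1=6≤27, objective 10.
(x_1,x_2)=(0,1): 4·0+6·1=6≤15, 2·0+4·1=4≤27, objective 7.
No feasible integer point exceeds 14.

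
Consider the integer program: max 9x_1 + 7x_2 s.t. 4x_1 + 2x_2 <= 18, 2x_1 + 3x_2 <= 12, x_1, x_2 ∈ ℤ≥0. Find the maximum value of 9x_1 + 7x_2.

Relaxing integrality, the LP optimum is 44.25 at (x_1,x_2) = (3.75, 1.5), which is not an integer point.
(x_1,x_2)=(4,1): 4·4+2·1=18≤18, 2·4+3·1=11≤12, objective 43.
(x_1,x_2)=(3,2): 4·3+2·2=16≤18, 2·3+3·2=12≤12, objective 41.
(x_1,x_2)=(4,0): 4·4+2·0=16≤18, 2·4+3·0=8≤12, objective 36.
(x_1,x_2)=(3,1): 4·3+2·1=14≤18, 2·3+3·1=9≤12, objective 34.
Maximum is 43 at (x_1,x_2)=(4,1).

43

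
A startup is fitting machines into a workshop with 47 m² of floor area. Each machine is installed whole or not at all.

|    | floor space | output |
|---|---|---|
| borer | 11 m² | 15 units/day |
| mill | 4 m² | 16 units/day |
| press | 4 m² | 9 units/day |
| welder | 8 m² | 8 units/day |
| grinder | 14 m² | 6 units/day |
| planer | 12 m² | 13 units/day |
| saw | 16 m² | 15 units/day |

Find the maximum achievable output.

This is a 0-1 knapsack instance.
Take borer, mill, press, planer, and saw: floor space 11 + 4 + 4 + 12 + 16 = 47 ≤ 47, output 15 + 16 + 9 + 13 + 15 = 68.
No other feasible combination does better.

68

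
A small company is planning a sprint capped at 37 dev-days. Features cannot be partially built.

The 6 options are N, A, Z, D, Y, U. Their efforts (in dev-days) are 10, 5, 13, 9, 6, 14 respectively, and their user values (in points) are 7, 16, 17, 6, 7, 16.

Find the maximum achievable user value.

49

Allowing fractional choices, the relaxed optimum would be about 54.9, but features are indivisible.
A + Z + U: effort 5 + 13 + 14 = 32 ≤ 37, user value 16 + 17 + 16 = 49.
N + A + Z + Y: effort 10 + 5 + 13 + 6 = 34 ≤ 37, user value 7 + 16 + 17 + 7 = 47.
A + Z + D + Y: effort 5 + 13 + 9 + 6 = 33 ≤ 37, user value 16 + 17 + 6 + 7 = 46.
Best is A, Z, and U with total user value 49.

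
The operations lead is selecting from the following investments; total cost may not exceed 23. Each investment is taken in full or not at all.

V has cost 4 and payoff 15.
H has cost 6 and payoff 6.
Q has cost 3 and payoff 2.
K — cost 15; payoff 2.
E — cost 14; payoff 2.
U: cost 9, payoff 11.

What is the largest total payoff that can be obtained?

Allowing fractional choices, the relaxed optimum would be about 34.1, but investments are indivisible.
V + H + U: cost 4 + 6 + 9 = 19 ≤ 23, payoff 15 + 6 + 11 = 32.
V + H + Q + U: cost 4 + 6 + 3 + 9 = 22 ≤ 23, payoff 15 + 6 + 2 + 11 = 34.
V + Q + U: cost 4 + 3 + 9 = 16 ≤ 23, payoff 15 + 2 + 11 = 28.
Best is V, H, Q, and U with total payoff 34.

34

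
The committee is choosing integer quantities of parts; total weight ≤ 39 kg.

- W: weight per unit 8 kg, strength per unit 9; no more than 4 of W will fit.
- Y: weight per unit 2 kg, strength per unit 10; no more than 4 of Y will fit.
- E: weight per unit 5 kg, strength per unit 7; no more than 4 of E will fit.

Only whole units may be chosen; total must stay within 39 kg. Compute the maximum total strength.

79

Y has the best ratio (10/2); taking only Y gives at most 4×10 = 40 (stopped by the supply cap of 4).
Mixing does better — 2×W, 4×Y, and 3×E: weight 39 ≤ 39, strength 2·9 + 4·10 + 3·7 = 79.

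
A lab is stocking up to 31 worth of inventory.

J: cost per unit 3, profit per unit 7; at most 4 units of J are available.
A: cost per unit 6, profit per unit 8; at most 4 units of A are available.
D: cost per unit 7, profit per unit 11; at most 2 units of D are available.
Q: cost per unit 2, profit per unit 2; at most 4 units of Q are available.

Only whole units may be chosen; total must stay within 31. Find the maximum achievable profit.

Take 4×J, 2×A, and 1×D: cost 31 ≤ 31, profit 4·7 + 2·8 + 1·11 = 55.
J has the best ratio (7/3) and is taken to its limit of 4; remaining capacity is filled optimally with the others.

55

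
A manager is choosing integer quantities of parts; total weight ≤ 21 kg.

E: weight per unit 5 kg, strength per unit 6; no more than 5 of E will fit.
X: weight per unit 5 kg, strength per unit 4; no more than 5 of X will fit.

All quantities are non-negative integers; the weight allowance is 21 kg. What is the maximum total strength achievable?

24

This is a bounded integer knapsack.
4×E: weight 20 ≤ 21, strength 4·6 = 24.
3×E and 1×X: weight 20 ≤ 21, strength 3·6 + 1·4 = 22.
Best is 24.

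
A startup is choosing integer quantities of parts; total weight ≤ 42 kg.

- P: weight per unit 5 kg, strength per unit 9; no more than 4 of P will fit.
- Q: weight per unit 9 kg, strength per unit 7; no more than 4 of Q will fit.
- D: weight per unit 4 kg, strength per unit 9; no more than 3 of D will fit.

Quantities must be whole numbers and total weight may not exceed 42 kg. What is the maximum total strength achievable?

This is a bounded integer knapsack.
Take 4×P, 1×Q, and 3×D: weight 41 ≤ 42, strength 4·9 + 1·7 + 3·9 = 70.
D has the best ratio (9/4) and is taken to its limit of 3; remaining capacity is filled optimally with the others.

70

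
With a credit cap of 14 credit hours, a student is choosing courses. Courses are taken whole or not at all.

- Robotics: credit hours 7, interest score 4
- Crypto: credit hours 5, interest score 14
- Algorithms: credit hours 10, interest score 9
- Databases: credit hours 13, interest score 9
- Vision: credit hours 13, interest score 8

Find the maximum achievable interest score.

Allowing fractional choices, the relaxed optimum would be about 22.1, but courses are indivisible.
Crypto: credit hours 5 ≤ 14, interest score 14.
Robotics + Crypto: credit hours 7 + 5 = 12 ≤ 14, interest score 4 + 14 = 18.
Best is Robotics and Crypto with total interest score 18.

18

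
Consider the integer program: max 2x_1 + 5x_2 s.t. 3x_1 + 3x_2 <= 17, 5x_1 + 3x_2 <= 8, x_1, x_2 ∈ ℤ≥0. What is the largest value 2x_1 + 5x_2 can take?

10

(x_1,x_2)=(0,2): 3·0+3·2=6≤17, 5·0+3·2=6≤8, objective 10.
(x_1,x_2)=(1,1): 3·1+3·1=6≤17, 5·1+3·1=8≤8, objective 7.
(x_1,x_2)=(0,1): 3·0+3·1=3≤17, 5·0+3·1=3≤8, objective 5.
No feasible integer point exceeds 10.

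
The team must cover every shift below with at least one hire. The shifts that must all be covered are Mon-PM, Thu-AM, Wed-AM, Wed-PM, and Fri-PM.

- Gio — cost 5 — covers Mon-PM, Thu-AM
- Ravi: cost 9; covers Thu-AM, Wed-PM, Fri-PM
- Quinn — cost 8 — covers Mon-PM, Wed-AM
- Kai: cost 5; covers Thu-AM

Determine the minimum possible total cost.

17

The greedy cost-per-new-shift heuristic would pick Gio, Ravi, and Quinn for 22, but a cheaper cover exists.
Choose Ravi and Quinn: together they cover Mon-PM, Thu-AM, Wed-AM, Wed-PM, Fri-PM — every shift.
Total cost: 9 + 8 = 17.
No cover costs less than 17.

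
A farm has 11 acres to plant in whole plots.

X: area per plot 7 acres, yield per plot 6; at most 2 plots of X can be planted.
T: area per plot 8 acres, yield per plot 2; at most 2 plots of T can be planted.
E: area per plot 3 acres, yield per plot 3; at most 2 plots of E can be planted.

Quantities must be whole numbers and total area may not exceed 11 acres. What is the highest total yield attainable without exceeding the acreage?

9

E has the best ratio (3/3); taking only E gives at most 2×3 = 6 (stopped by the supply cap of 2).
Mixing does better — 1×X and 1×E: area 10 ≤ 11, yield 1·6 + 1·3 = 9.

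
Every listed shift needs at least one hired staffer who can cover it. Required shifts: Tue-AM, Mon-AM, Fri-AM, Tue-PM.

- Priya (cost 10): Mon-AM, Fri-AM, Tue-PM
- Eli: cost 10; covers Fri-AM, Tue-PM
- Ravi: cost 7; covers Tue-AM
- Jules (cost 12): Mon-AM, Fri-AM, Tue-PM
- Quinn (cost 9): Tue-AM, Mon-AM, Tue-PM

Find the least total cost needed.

The greedy cost-per-new-shift heuristic would pick Quinn and Priya for 19, but a cheaper cover exists.
Choose Priya and Ravi: together they cover Tue-AM, Mon-AM, Fri-AM, Tue-PM — every shift.
Total cost: 10 + 7 = 17.
No cover costs less than 17.

17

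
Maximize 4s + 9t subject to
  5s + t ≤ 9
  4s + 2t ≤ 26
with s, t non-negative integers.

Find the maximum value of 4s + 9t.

(s,t)=(0,9): 5·0+1·9=9≤9, 4·0+2·9=18≤26, objective 81.
(s,t)=(0,8): 5·0+1·8=8≤9, 4·0+2·8=16≤26, objective 72.
The best lattice point is (0,9), giving 81.

81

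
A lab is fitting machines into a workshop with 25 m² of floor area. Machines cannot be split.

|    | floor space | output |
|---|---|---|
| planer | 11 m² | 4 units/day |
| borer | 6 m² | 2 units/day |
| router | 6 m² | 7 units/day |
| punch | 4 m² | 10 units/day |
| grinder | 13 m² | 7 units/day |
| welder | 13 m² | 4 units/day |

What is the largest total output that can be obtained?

Take router, punch, and grinder: floor space 6 + 4 + 13 = 23 ≤ 25, output 7 + 10 + 7 = 24.
No other feasible combination does better.

24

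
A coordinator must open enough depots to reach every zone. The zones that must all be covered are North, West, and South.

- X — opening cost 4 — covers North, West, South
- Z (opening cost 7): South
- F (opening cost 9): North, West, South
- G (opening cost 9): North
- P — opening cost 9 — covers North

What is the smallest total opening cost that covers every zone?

X alone covers North, West, South — every zone.
Total opening cost: 4.

4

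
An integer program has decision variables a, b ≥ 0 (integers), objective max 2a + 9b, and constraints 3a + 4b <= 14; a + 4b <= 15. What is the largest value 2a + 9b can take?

27

The continuous relaxation peaks at (0, 3.5) with value 31.50; rounding to a feasible lattice point costs some objective.
(a,b)=(0,3): 3·0+4·3=12≤14, 1·0+4·3=12≤15, objective 27.
(a,b)=(1,2): 3·1+4·2=11≤14, 1·1+4·2=9≤15, objective 20.
(a,b)=(0,2): 3·0+4·2=8≤14, 1·0+4·2=8≤15, objective 18.
Maximum is 27 at (a,b)=(0,3).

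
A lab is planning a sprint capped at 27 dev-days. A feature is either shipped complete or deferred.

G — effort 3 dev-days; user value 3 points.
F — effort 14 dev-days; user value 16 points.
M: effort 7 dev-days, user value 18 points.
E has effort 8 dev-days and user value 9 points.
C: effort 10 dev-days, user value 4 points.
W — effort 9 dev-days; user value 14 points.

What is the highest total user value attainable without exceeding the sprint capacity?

44

Allowing fractional choices, the relaxed optimum would be about 44.6, but features are indivisible.
M + E + W: effort 7 + 8 + 9 = 24 ≤ 27, user value 18 + 9 + 14 = 41.
G + M + E + W: effort 3 + 7 + 8 + 9 = 27 ≤ 27, user value 3 + 18 + 9 + 14 = 44.
Best is G, M, E, and W with total user value 44.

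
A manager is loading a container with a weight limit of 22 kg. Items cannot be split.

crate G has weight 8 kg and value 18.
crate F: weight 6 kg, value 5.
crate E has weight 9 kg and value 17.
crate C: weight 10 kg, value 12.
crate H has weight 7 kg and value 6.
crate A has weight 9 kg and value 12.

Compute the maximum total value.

35

Allowing fractional choices, the relaxed optimum would be about 41.7, but items are indivisible.
crate G + crate A: weight 8 + 9 = 17 ≤ 22, value 18 + 12 = 30.
crate G + crate E: weight 8 + 9 = 17 ≤ 22, value 18 + 17 = 35.
crate G + crate C: weight 8 + 10 = 18 ≤ 22, value 18 + 12 = 30.
Best is crate G and crate E with total value 35.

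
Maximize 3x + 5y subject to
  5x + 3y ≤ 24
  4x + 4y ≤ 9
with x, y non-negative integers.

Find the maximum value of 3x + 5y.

The continuous relaxation peaks at (0, 2.25) with value 11.25; rounding to a feasible lattice point costs some objective.
(x,y)=(0,2): 5·0+3·2=6≤24, 4·0+4·2=8≤9, objective 10.
(x,y)=(1,1): 5·1+3·1=8≤24, 4·1+4·1=8≤9, objective 8.
(x,y)=(0,1): 5·0+3·1=3≤24, 4·0+4·1=4≤9, objective 5.
The best lattice point is (0,2), giving 10.

10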